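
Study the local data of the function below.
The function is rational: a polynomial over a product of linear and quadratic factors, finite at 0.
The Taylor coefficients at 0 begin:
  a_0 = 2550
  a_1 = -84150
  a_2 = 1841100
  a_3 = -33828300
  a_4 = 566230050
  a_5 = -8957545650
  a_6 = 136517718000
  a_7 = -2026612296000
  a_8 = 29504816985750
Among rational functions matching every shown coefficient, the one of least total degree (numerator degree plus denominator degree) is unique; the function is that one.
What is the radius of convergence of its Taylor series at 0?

The radius of convergence is -3/5 + (1/10)*sqrt(46).

No rational of total degree below 7 reproduces all 9 coefficients; solving the [0/7] Pade equations on them gives f(τ) = 17/(18*(τ + 1/3)**3*(τ**2 - 6*τ/5 - 1/10)**2), whose expansion matches every shown term.
Denominator factor (τ**2 - 6*τ/5 - 1/10)^2: discriminant 46/25, real irrational roots 3/5 + (1/10)*sqrt(46) and 3/5 - (1/10)*sqrt(46); poles of order 2, moduli 3/5 + (1/10)*sqrt(46) and -3/5 + (1/10)*sqrt(46).
Denominator factor (τ + 1/3)^3: pole of order 3 at -1/3, modulus 1/3.
The radius of convergence is the smallest modulus among the singular points: -3/5 + (1/10)*sqrt(46).


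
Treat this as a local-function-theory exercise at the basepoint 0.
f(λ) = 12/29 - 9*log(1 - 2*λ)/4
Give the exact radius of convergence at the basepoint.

The radius of convergence is 1/2.

Branch term (-9/4)*log(1 - λ/(1/2)): its argument vanishes at λ = 1/2, a logarithmic branch point, modulus 1/2.
The radius of convergence is the smallest modulus among the singular points: 1/2.


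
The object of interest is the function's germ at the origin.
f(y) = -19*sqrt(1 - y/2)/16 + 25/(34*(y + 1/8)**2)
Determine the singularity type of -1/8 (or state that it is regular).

The point is a pole of order 2.

The denominator factor y + 1/8 vanishes at -1/8 and appears to the power 2; the numerator there equals 25/34, nonzero, and no other factor vanishes.
The branch terms are analytic at this point.
Hence a pole whose order is the multiplicity, 2.


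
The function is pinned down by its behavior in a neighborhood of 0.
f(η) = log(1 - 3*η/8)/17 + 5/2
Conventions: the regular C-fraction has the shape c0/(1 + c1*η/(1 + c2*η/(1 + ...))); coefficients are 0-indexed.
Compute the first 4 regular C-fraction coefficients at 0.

The regular C-fraction coefficients are [5/2, 3/340, -267/1360, -85/1424].

Taylor coefficients (expand at 0): a_0 = 5/2, a_1 = -3/136, a_2 = -9/2176, a_3 = -9/8704.
c0 = a_0 = 5/2. Peel one level at a time: if S = 1 + c*η/S' with S'(0) = 1, then c is the η-coefficient of S and S' = c*η/(S - 1).
S_1 = c0/f = 1 + (3/340)*η + (801/462400)*η^2 + ...; c1 = 3/340.
S_2 = c1*η/(S_1 - 1) = 1 + (-267/1360)*η + (-3/256)*η^2 + ...; c2 = -267/1360.
S_3 = c2*η/(S_2 - 1) = 1 + (-85/1424)*η + ...; c3 = -85/1424.


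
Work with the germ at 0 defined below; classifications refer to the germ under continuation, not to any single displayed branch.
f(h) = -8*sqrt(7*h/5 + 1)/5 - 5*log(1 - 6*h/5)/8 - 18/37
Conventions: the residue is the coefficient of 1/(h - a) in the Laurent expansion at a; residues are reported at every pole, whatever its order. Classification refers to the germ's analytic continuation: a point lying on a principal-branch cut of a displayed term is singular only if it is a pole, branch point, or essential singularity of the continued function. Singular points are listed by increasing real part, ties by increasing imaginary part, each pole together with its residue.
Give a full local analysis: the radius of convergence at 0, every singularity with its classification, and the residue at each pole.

Radius of convergence at 0: 5/7.
At -5/7: an algebraic (square-root) branch point.
At 5/6: a logarithmic branch point.

Branch term (-5/8)*log(1 - h/(5/6)): its argument vanishes at h = 5/6, a logarithmic branch point, modulus 5/6.
Branch term (-8/5)*sqrt(1 - h/(-5/7)): its argument vanishes at h = -5/7, a square-root branch point, modulus 5/7.
The radius of convergence is the smallest modulus among the singular points: 5/7.
List the singular points by increasing real part (a conjugate pair: the negative imaginary part first).


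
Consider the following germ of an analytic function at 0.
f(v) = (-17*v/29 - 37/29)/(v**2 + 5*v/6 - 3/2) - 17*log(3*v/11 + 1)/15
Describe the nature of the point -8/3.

Denominator factors: v**2 + 5*v/6 - 3/2 = 61/18 at v = -8/3 — none vanishes.
Branch term log(1 - v/(-11/3)): argument at -8/3 is 3/11, nonzero, so -8/3 is not its branch point (a point on a principal cut is still regular for the continued germ).
So the germ continues analytically to -8/3.

The point is a regular point.


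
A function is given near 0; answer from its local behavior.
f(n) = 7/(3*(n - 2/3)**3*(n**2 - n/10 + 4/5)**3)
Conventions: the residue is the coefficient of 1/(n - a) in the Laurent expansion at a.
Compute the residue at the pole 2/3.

At the order-3 pole 2/3 set g(n) = (n - (2/3))^3*f(n) = 7/(3*(n**2 - n/10 + 4/5)**3).
Order-3 pole: residue = g''(a)/2; g''(2/3) = 4816594125/418195493, so the residue is 4816594125/836390986.

The residue is 4816594125/836390986.


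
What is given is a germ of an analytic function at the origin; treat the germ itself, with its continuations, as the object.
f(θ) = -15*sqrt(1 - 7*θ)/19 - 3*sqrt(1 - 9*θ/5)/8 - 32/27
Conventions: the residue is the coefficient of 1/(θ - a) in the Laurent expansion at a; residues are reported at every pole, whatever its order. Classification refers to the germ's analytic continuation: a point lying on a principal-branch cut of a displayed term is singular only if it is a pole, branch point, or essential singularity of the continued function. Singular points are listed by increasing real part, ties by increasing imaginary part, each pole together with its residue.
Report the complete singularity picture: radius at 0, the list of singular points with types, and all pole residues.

Branch term (-15/19)*sqrt(1 - θ/(1/7)): its argument vanishes at θ = 1/7, a square-root branch point, modulus 1/7.
Branch term (-3/8)*sqrt(1 - θ/(5/9)): its argument vanishes at θ = 5/9, a square-root branch point, modulus 5/9.
The radius of convergence is the smallest modulus among the singular points: 1/7.
List the singular points by increasing real part (a conjugate pair: the negative imaginary part first).

Radius of convergence at 0: 1/7.
At 1/7: an algebraic (square-root) branch point.
At 5/9: an algebraic (square-root) branch point.


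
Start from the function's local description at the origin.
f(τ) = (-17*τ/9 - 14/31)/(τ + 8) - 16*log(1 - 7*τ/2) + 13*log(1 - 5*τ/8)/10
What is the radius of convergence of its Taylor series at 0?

The radius of convergence is 2/7.

Denominator factor (τ + 8): pole of order 1 at -8, modulus 8.
Branch term (13/10)*log(1 - τ/(8/5)): its argument vanishes at τ = 8/5, a logarithmic branch point, modulus 8/5.
Branch term (-16)*log(1 - τ/(2/7)): its argument vanishes at τ = 2/7, a logarithmic branch point, modulus 2/7.
The radius of convergence is the smallest modulus among the singular points: 2/7.


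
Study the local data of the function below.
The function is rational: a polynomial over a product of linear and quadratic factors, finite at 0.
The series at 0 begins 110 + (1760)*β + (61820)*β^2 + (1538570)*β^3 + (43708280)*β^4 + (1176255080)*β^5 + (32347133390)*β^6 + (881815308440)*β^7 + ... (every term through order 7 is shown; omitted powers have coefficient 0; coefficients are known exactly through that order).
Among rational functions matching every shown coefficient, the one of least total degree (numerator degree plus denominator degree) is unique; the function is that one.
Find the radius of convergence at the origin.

The radius of convergence is -3/2 + (1/6)*sqrt(85).

No rational of total degree below 3 reproduces all 8 coefficients; solving the [0/3] Pade equations on them gives f(β) = -10/(9*(β + 1/11)*(β**2 + 3*β - 1/9)), whose expansion matches every shown term.
Denominator factor (β + 1/11): pole of order 1 at -1/11, modulus 1/11.
Denominator factor (β**2 + 3*β - 1/9): discriminant 85/9, real irrational roots -3/2 + (1/6)*sqrt(85) and -3/2 - (1/6)*sqrt(85); poles of order 1, moduli -3/2 + (1/6)*sqrt(85) and 3/2 + (1/6)*sqrt(85).
The radius of convergence is the smallest modulus among the singular points: -3/2 + (1/6)*sqrt(85).


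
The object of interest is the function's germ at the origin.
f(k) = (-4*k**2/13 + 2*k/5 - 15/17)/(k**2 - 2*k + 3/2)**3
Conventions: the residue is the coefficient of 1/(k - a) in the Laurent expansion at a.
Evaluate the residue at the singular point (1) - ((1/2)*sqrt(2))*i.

The residue is -((2789/4420)*sqrt(2))*i.

The factor k**2 - 2*k + 3/2 splits as (k - a)(k - a') with a = (1) - ((1/2)*sqrt(2))*i, a' = (1) + ((1/2)*sqrt(2))*i. At the order-3 pole a set g(k) = (k - a)^3*f(k) = [-4*k**2/13 + 2*k/5 - 15/17] / (k - a')^3.
Order-3 pole: residue = g''(a)/2; g''((1) - ((1/2)*sqrt(2))*i) = -((2789/2210)*sqrt(2))*i, so the residue is -((2789/4420)*sqrt(2))*i.


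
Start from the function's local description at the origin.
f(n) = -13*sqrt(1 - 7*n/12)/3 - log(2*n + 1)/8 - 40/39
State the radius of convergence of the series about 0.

The radius of convergence is 1/2.

Branch term (-13/3)*sqrt(1 - n/(12/7)): its argument vanishes at n = 12/7, a square-root branch point, modulus 12/7.
Branch term (-1/8)*log(1 - n/(-1/2)): its argument vanishes at n = -1/2, a logarithmic branch point, modulus 1/2.
The radius of convergence is the smallest modulus among the singular points: 1/2.


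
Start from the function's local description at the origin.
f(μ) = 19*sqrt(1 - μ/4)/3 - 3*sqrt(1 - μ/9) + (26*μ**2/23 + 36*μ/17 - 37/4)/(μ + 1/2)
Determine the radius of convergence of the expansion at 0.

Denominator factor (μ + 1/2): pole of order 1 at -1/2, modulus 1/2.
Branch term (19/3)*sqrt(1 - μ/(4)): its argument vanishes at μ = 4, a square-root branch point, modulus 4.
Branch term (-3)*sqrt(1 - μ/(9)): its argument vanishes at μ = 9, a square-root branch point, modulus 9.
The radius of convergence is the smallest modulus among the singular points: 1/2.

The radius of convergence is 1/2.


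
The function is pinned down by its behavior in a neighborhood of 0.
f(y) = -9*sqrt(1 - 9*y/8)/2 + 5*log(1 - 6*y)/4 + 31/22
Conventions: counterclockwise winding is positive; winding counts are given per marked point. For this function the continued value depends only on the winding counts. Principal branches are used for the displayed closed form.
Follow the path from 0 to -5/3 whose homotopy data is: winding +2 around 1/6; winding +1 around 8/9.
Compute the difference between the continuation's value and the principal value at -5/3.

The rational part is single-valued and drops out of the difference; each branch term changes only by its own monodromy.
(-9/2)*sqrt(1 - y/(8/9)): winding +1 is odd, the square root flips sign, contributing -2*(-9/2)*sqrt(1 - (-5/3)/(8/9)) = -2*(-9/2)*sqrt(23/8) = (9/4)*sqrt(46).
(5/4)*log(1 - y/(1/6)): each positive loop around 1/6 adds 2*pi*i to the log, so winding +2 contributes (5/4)*(2)*2*pi*i = (5)*pi*i.
Summing the contributions at y = -5/3 gives ((9/4)*sqrt(46)) + ((5)*pi)*i.

Continued minus principal equals ((9/4)*sqrt(46)) + ((5)*pi)*i.


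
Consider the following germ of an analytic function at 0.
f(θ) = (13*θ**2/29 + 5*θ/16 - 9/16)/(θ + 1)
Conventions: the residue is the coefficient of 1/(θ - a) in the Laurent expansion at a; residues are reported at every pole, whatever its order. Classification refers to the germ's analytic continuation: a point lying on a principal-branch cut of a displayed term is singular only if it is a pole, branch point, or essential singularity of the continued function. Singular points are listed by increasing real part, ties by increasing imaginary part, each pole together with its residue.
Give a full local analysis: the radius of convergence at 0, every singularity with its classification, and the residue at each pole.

Radius of convergence at 0: 1.
At -1: a pole of order 1; residue -99/232.

Denominator factor (θ + 1): pole of order 1 at -1, modulus 1.
The radius of convergence is the smallest modulus among the singular points: 1.
At the order-1 pole -1 set g(θ) = (θ - (-1))*f(θ) = 13*θ**2/29 + 5*θ/16 - 9/16.
Simple pole: residue = g(a) at a = -1, which is -99/232.


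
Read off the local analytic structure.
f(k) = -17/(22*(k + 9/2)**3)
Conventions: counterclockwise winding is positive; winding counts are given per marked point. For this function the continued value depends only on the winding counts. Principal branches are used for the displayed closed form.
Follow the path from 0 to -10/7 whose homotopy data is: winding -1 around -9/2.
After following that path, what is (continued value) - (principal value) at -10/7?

Continued minus principal equals 0.

The function is rational, hence single-valued: continuing it around any pole returns the same value, so the difference is 0.


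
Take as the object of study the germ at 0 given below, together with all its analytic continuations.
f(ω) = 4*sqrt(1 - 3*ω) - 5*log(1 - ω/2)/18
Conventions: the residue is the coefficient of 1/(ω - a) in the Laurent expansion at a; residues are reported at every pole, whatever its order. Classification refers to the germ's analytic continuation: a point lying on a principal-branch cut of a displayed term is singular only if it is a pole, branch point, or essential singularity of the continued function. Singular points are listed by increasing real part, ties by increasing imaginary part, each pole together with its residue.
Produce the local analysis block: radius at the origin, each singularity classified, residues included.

Branch term (4)*sqrt(1 - ω/(1/3)): its argument vanishes at ω = 1/3, a square-root branch point, modulus 1/3.
Branch term (-5/18)*log(1 - ω/(2)): its argument vanishes at ω = 2, a logarithmic branch point, modulus 2.
The radius of convergence is the smallest modulus among the singular points: 1/3.
List the singular points by increasing real part (a conjugate pair: the negative imaginary part first).

Radius of convergence at 0: 1/3.
At 1/3: an algebraic (square-root) branch point.
At 2: a logarithmic branch point.


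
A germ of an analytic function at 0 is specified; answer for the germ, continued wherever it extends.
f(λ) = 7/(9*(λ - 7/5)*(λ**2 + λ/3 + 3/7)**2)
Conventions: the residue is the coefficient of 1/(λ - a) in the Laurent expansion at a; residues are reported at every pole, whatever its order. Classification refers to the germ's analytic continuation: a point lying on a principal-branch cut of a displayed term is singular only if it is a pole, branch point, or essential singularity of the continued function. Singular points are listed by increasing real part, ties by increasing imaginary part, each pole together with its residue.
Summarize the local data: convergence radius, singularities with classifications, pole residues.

Radius of convergence at 0: (1/7)*sqrt(21).
At (-1/6) - ((1/42)*sqrt(707))*i: a pole of order 2; residue (-214375/4494002) - ((928488995/45843314402)*sqrt(707))*i.
At (-1/6) + ((1/42)*sqrt(707))*i: a pole of order 2; residue (-214375/4494002) + ((928488995/45843314402)*sqrt(707))*i.
At 7/5: a pole of order 1; residue 214375/2247001.

Denominator factor (λ - 7/5): pole of order 1 at 7/5, modulus 7/5.
Denominator factor (λ**2 + λ/3 + 3/7)^2: discriminant -101/63, complex-conjugate roots (-1/6) + ((1/42)*sqrt(707))*i and (-1/6) - ((1/42)*sqrt(707))*i; poles of order 2, moduli (1/7)*sqrt(21) and (1/7)*sqrt(21).
The radius of convergence is the smallest modulus among the singular points: (1/7)*sqrt(21).
The factor λ**2 + λ/3 + 3/7 splits as (λ - a)(λ - a') with a = (-1/6) - ((1/42)*sqrt(707))*i, a' = (-1/6) + ((1/42)*sqrt(707))*i. At the order-2 pole a set g(λ) = (λ - a)^2*f(λ) = [7/(9*(λ - 7/5))] / (λ - a')^2.
Order-2 pole: residue = g'(a); g'((-1/6) - ((1/42)*sqrt(707))*i) = (-214375/4494002) - ((928488995/45843314402)*sqrt(707))*i, so the residue is (-214375/4494002) - ((928488995/45843314402)*sqrt(707))*i.
The factor λ**2 + λ/3 + 3/7 splits as (λ - a)(λ - a') with a = (-1/6) + ((1/42)*sqrt(707))*i, a' = (-1/6) - ((1/42)*sqrt(707))*i. At the order-2 pole a set g(λ) = (λ - a)^2*f(λ) = [7/(9*(λ - 7/5))] / (λ - a')^2.
Order-2 pole: residue = g'(a); g'((-1/6) + ((1/42)*sqrt(707))*i) = (-214375/4494002) + ((928488995/45843314402)*sqrt(707))*i, so the residue is (-214375/4494002) + ((928488995/45843314402)*sqrt(707))*i.
At the order-1 pole 7/5 set g(λ) = (λ - (7/5))*f(λ) = 7/(9*(λ**2 + λ/3 + 3/7)**2).
Simple pole: residue = g(a) at a = 7/5, which is 214375/2247001.
List the singular points by increasing real part (a conjugate pair: the negative imaginary part first).


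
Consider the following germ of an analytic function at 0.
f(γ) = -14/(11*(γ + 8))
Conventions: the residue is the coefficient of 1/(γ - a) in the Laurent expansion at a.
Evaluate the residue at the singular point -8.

The residue is -14/11.

At the order-1 pole -8 set g(γ) = (γ - (-8))*f(γ) = -14/11.
Simple pole: residue = g(a) at a = -8, which is -14/11.


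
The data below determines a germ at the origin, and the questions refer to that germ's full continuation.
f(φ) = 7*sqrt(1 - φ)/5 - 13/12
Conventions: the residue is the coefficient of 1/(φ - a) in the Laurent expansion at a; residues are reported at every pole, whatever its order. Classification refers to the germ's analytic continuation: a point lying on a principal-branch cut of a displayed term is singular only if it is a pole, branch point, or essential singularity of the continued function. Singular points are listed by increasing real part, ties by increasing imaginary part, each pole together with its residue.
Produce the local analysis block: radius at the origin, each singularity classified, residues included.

Radius of convergence at 0: 1.
At 1: an algebraic (square-root) branch point.

Branch term (7/5)*sqrt(1 - φ/(1)): its argument vanishes at φ = 1, a square-root branch point, modulus 1.
The radius of convergence is the smallest modulus among the singular points: 1.


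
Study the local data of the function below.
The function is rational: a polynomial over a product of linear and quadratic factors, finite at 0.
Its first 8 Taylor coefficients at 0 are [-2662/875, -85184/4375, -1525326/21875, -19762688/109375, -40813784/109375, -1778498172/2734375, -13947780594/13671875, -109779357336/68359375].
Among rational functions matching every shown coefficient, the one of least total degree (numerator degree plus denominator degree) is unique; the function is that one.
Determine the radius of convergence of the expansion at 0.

No rational of total degree below 5 reproduces all 8 coefficients; solving the [0/5] Pade equations on them gives f(k) = 11/(35*(k - 1/2)*(k**2 - k + 5/11)**2), whose expansion matches every shown term.
Denominator factor (k**2 - k + 5/11)^2: discriminant -9/11, complex-conjugate roots (1/2) + ((3/22)*sqrt(11))*i and (1/2) - ((3/22)*sqrt(11))*i; poles of order 2, moduli (1/11)*sqrt(55) and (1/11)*sqrt(55).
Denominator factor (k - 1/2): pole of order 1 at 1/2, modulus 1/2.
The radius of convergence is the smallest modulus among the singular points: 1/2.

The radius of convergence is 1/2.


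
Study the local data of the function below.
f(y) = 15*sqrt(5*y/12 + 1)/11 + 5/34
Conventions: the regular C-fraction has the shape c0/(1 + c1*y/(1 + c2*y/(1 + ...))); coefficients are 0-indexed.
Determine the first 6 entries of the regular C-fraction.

The regular C-fraction coefficients are [565/374, -85/452, 1585/5424, 565/15216, 2605/15216, 1585/25008].

Taylor coefficients (expand at 0): a_0 = 565/374, a_1 = 25/88, a_2 = -125/4224, a_3 = 625/101376, a_4 = -15625/9732096, a_5 = 109375/233570304.
c0 = a_0 = 565/374. Peel one level at a time: if S = 1 + c*y/S' with S'(0) = 1, then c is the y-coefficient of S and S' = c*y/(S - 1).
S_1 = c0/f = 1 + (-85/452)*y + (134725/2451648)*y^2 + ...; c1 = -85/452.
S_2 = c1*y/(S_1 - 1) = 1 + (1585/5424)*y + (-25/2304)*y^2 + ...; c2 = 1585/5424.
S_3 = c2*y/(S_2 - 1) = 1 + (565/15216)*y + (-1471825/231526656)*y^2 + ...; c3 = 565/15216.
S_4 = c3*y/(S_3 - 1) = 1 + (2605/15216)*y + (-25/2304)*y^2 + ...; c4 = 2605/15216.
S_5 = c4*y/(S_4 - 1) = 1 + (1585/25008)*y + ...; c5 = 1585/25008.


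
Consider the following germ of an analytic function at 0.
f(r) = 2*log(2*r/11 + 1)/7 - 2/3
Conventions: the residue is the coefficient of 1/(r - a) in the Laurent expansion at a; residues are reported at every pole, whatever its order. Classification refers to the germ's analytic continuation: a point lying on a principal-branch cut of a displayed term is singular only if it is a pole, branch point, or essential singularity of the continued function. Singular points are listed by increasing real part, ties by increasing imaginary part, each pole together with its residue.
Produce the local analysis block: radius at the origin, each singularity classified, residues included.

Radius of convergence at 0: 11/2.
At -11/2: a logarithmic branch point.

Branch term (2/7)*log(1 - r/(-11/2)): its argument vanishes at r = -11/2, a logarithmic branch point, modulus 11/2.
The radius of convergence is the smallest modulus among the singular points: 11/2.


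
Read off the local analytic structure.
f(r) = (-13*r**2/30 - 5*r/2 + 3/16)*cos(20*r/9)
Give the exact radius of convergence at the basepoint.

The radius of convergence is infinite.

The factor cos(20*r/9) is entire and contributes no finite singular point.
The polynomial part has no poles.
No finite singular points: the Taylor series at 0 converges everywhere.


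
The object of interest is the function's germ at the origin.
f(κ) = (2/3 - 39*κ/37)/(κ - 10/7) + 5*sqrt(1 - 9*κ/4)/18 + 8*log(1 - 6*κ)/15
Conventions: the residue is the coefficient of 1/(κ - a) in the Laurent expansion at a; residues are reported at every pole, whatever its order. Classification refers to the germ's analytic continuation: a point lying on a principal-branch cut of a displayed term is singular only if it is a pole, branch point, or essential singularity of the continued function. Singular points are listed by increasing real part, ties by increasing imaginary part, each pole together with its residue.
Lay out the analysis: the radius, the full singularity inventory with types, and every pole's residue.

Denominator factor (κ - 10/7): pole of order 1 at 10/7, modulus 10/7.
Branch term (5/18)*sqrt(1 - κ/(4/9)): its argument vanishes at κ = 4/9, a square-root branch point, modulus 4/9.
Branch term (8/15)*log(1 - κ/(1/6)): its argument vanishes at κ = 1/6, a logarithmic branch point, modulus 1/6.
The radius of convergence is the smallest modulus among the singular points: 1/6.
The branch terms are analytic at 10/7 and contribute nothing to the residue; only the rational part matters.
At the order-1 pole 10/7 set g(κ) = (κ - (10/7))*(rational part) = 2/3 - 39*κ/37.
Simple pole: residue = g(a) at a = 10/7, which is -652/777.
List the singular points by increasing real part (a conjugate pair: the negative imaginary part first).

Radius of convergence at 0: 1/6.
At 1/6: a logarithmic branch point.
At 4/9: an algebraic (square-root) branch point.
At 10/7: a pole of order 1; residue -652/777.


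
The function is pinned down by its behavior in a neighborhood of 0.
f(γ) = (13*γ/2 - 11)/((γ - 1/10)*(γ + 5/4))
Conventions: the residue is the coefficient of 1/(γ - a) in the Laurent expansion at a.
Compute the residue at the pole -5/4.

The residue is 85/6.

At the order-1 pole -5/4 set g(γ) = (γ - (-5/4))*f(γ) = (13*γ/2 - 11)/(γ - 1/10).
Simple pole: residue = g(a) at a = -5/4, which is 85/6.


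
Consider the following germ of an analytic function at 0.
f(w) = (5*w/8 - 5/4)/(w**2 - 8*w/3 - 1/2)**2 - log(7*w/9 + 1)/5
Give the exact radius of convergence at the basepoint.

Denominator factor (w**2 - 8*w/3 - 1/2)^2: discriminant 82/9, real irrational roots 4/3 + (1/6)*sqrt(82) and 4/3 - (1/6)*sqrt(82); poles of order 2, moduli 4/3 + (1/6)*sqrt(82) and -4/3 + (1/6)*sqrt(82).
Branch term (-1/5)*log(1 - w/(-9/7)): its argument vanishes at w = -9/7, a logarithmic branch point, modulus 9/7.
The radius of convergence is the smallest modulus among the singular points: -4/3 + (1/6)*sqrt(82).

The radius of convergence is -4/3 + (1/6)*sqrt(82).


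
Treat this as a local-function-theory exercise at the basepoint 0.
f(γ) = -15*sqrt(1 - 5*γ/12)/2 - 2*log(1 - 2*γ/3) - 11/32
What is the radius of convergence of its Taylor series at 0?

Branch term (-2)*log(1 - γ/(3/2)): its argument vanishes at γ = 3/2, a logarithmic branch point, modulus 3/2.
Branch term (-15/2)*sqrt(1 - γ/(12/5)): its argument vanishes at γ = 12/5, a square-root branch point, modulus 12/5.
The radius of convergence is the smallest modulus among the singular points: 3/2.

The radius of convergence is 3/2.


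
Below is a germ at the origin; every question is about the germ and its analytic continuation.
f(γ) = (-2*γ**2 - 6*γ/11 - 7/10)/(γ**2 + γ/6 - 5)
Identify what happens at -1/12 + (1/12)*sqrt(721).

The point is a pole of order 1.

The denominator factor γ**2 + γ/6 - 5 vanishes at -1/12 + (1/12)*sqrt(721) and appears to the power 1; the numerator there equals -21151/1980 - (7/396)*sqrt(721), nonzero, and no other factor vanishes.
Hence a pole whose order is the multiplicity, 1.


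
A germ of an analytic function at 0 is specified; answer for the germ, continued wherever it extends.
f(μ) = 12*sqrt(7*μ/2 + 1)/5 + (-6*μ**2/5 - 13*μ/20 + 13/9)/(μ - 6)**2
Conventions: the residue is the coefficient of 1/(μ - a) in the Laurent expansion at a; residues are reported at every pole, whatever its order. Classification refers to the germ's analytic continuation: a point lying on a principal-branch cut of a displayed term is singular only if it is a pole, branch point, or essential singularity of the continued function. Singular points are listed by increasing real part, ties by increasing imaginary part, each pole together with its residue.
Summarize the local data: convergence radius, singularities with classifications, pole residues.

Denominator factor (μ - 6)^2: pole of order 2 at 6, modulus 6.
Branch term (12/5)*sqrt(1 - μ/(-2/7)): its argument vanishes at μ = -2/7, a square-root branch point, modulus 2/7.
The radius of convergence is the smallest modulus among the singular points: 2/7.
The branch term is analytic at 6 and contributes nothing to the residue; only the rational part matters.
At the order-2 pole 6 set g(μ) = (μ - (6))^2*(rational part) = -6*μ**2/5 - 13*μ/20 + 13/9.
Order-2 pole: residue = g'(a); g'(6) = -301/20, so the residue is -301/20.
List the singular points by increasing real part (a conjugate pair: the negative imaginary part first).

Radius of convergence at 0: 2/7.
At -2/7: an algebraic (square-root) branch point.
At 6: a pole of order 2; residue -301/20.


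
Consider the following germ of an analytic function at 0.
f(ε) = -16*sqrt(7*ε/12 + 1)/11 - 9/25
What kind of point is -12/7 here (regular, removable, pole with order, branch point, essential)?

The term (-16/11)*sqrt(1 - ε/(-12/7)) has argument 1 - -12/7/(-12/7) = 0 at -12/7: a square-root (algebraic, two-sheeted) branch point; the remaining terms are analytic or single-valued there.

The point is an algebraic (square-root) branch point.


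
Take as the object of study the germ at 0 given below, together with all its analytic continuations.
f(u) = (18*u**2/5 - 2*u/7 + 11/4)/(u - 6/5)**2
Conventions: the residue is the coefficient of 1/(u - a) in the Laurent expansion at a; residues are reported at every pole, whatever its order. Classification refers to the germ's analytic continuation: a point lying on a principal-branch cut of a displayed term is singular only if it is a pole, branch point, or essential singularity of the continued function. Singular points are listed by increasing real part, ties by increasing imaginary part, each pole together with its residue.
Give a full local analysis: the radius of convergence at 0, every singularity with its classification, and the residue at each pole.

Denominator factor (u - 6/5)^2: pole of order 2 at 6/5, modulus 6/5.
The radius of convergence is the smallest modulus among the singular points: 6/5.
At the order-2 pole 6/5 set g(u) = (u - (6/5))^2*f(u) = 18*u**2/5 - 2*u/7 + 11/4.
Order-2 pole: residue = g'(a); g'(6/5) = 1462/175, so the residue is 1462/175.

Radius of convergence at 0: 6/5.
At 6/5: a pole of order 2; residue 1462/175.


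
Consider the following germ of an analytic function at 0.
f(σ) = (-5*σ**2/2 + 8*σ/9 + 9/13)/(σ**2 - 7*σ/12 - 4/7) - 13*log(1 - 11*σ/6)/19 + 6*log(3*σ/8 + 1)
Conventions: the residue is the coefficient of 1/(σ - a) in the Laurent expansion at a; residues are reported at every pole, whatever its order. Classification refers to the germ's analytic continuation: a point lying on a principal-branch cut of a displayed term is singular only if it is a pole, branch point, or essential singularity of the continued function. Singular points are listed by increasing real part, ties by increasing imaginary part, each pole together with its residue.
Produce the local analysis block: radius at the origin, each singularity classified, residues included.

Denominator factor (σ**2 - 7*σ/12 - 4/7): discriminant 2647/1008, real irrational roots 7/24 + (1/168)*sqrt(18529) and 7/24 - (1/168)*sqrt(18529); poles of order 1, moduli 7/24 + (1/168)*sqrt(18529) and -7/24 + (1/168)*sqrt(18529).
Branch term (6)*log(1 - σ/(-8/3)): its argument vanishes at σ = -8/3, a logarithmic branch point, modulus 8/3.
Branch term (-13/19)*log(1 - σ/(6/11)): its argument vanishes at σ = 6/11, a logarithmic branch point, modulus 6/11.
The radius of convergence is the smallest modulus among the singular points: -7/24 + (1/168)*sqrt(18529).
The branch terms are analytic at 7/24 - (1/168)*sqrt(18529) and contribute nothing to the residue; only the rational part matters.
The factor σ**2 - 7*σ/12 - 4/7 splits as (σ - a)(σ - a') with a = 7/24 - (1/168)*sqrt(18529), a' = 7/24 + (1/168)*sqrt(18529). At the order-1 pole a set g(σ) = (σ - a)*(rational part) = [-5*σ**2/2 + 8*σ/9 + 9/13] / (σ - a').
Simple pole: residue = g(a) at a = 7/24 - (1/168)*sqrt(18529), which is -41/144 + (141893/34686288)*sqrt(18529).
The branch terms are analytic at 7/24 + (1/168)*sqrt(18529) and contribute nothing to the residue; only the rational part matters.
The factor σ**2 - 7*σ/12 - 4/7 splits as (σ - a)(σ - a') with a = 7/24 + (1/168)*sqrt(18529), a' = 7/24 - (1/168)*sqrt(18529). At the order-1 pole a set g(σ) = (σ - a)*(rational part) = [-5*σ**2/2 + 8*σ/9 + 9/13] / (σ - a').
Simple pole: residue = g(a) at a = 7/24 + (1/168)*sqrt(18529), which is -41/144 - (141893/34686288)*sqrt(18529).
List the singular points by increasing real part (a conjugate pair: the negative imaginary part first).

Radius of convergence at 0: -7/24 + (1/168)*sqrt(18529).
At -8/3: a logarithmic branch point.
At 7/24 - (1/168)*sqrt(18529): a pole of order 1; residue -41/144 + (141893/34686288)*sqrt(18529).
At 6/11: a logarithmic branch point.
At 7/24 + (1/168)*sqrt(18529): a pole of order 1; residue -41/144 - (141893/34686288)*sqrt(18529).


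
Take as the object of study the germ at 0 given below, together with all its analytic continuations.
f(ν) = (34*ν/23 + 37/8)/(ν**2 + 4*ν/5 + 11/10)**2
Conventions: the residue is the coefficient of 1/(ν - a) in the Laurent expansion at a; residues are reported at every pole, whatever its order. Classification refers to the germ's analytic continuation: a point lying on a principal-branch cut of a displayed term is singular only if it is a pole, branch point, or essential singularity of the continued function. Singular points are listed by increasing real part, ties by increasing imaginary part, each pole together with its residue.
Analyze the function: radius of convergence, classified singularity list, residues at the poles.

Radius of convergence at 0: (1/10)*sqrt(110).
At (-2/5) - ((1/10)*sqrt(94))*i: a pole of order 2; residue ((92775/812912)*sqrt(94))*i.
At (-2/5) + ((1/10)*sqrt(94))*i: a pole of order 2; residue -((92775/812912)*sqrt(94))*i.

Denominator factor (ν**2 + 4*ν/5 + 11/10)^2: discriminant -94/25, complex-conjugate roots (-2/5) + ((1/10)*sqrt(94))*i and (-2/5) - ((1/10)*sqrt(94))*i; poles of order 2, moduli (1/10)*sqrt(110) and (1/10)*sqrt(110).
The radius of convergence is the smallest modulus among the singular points: (1/10)*sqrt(110).
The factor ν**2 + 4*ν/5 + 11/10 splits as (ν - a)(ν - a') with a = (-2/5) - ((1/10)*sqrt(94))*i, a' = (-2/5) + ((1/10)*sqrt(94))*i. At the order-2 pole a set g(ν) = (ν - a)^2*f(ν) = [34*ν/23 + 37/8] / (ν - a')^2.
Order-2 pole: residue = g'(a); g'((-2/5) - ((1/10)*sqrt(94))*i) = ((92775/812912)*sqrt(94))*i, so the residue is ((92775/812912)*sqrt(94))*i.
The factor ν**2 + 4*ν/5 + 11/10 splits as (ν - a)(ν - a') with a = (-2/5) + ((1/10)*sqrt(94))*i, a' = (-2/5) - ((1/10)*sqrt(94))*i. At the order-2 pole a set g(ν) = (ν - a)^2*f(ν) = [34*ν/23 + 37/8] / (ν - a')^2.
Order-2 pole: residue = g'(a); g'((-2/5) + ((1/10)*sqrt(94))*i) = -((92775/812912)*sqrt(94))*i, so the residue is -((92775/812912)*sqrt(94))*i.
List the singular points by increasing real part (a conjugate pair: the negative imaginary part first).


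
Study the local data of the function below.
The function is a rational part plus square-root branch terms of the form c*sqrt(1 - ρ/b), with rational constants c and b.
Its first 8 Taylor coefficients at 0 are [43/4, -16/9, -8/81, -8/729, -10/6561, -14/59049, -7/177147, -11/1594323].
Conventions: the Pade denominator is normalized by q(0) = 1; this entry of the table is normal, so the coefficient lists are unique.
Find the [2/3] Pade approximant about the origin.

Taylor coefficients needed (read off): a_0 = 43/4, a_1 = -16/9, a_2 = -8/81, a_3 = -8/729, a_4 = -10/6561, a_5 = -14/59049.
Write the denominator as Q(ρ) = 1 + q1*ρ + q2*ρ^2 + q3*ρ^3. Requiring Q*f - P = O(ρ^6) with deg P <= 2 kills the coefficients of ρ^3..ρ^5 in Q*f:
  ρ^3: a_3 + q1*a_2 + q2*a_1 + q3*a_0 = 0, i.e. -8/729 + (-8/81)*q1 + (-16/9)*q2 + (43/4)*q3 = 0.
  ρ^4: a_4 + q1*a_3 + q2*a_2 + q3*a_1 = 0, i.e. -10/6561 + (-8/729)*q1 + (-8/81)*q2 + (-16/9)*q3 = 0.
  ρ^5: a_5 + q1*a_4 + q2*a_3 + q3*a_2 = 0, i.e. -14/59049 + (-10/6561)*q1 + (-8/729)*q2 + (-8/81)*q3 = 0.
Solving this linear system: q1 = -178/897, q2 = 19/3588, q3 = 16/217971.
The numerator is Q*f truncated at degree 2: P0 = a_0 = 43/4; P1 = a_1 + q1*a_0 = -21049/5382; P2 = a_2 + q1*a_1 + q2*a_0 = 120491/387504.

The Pade approximant has numerator coefficients [43/4, -21049/5382, 120491/387504]; denominator coefficients [1, -178/897, 19/3588, 16/217971].


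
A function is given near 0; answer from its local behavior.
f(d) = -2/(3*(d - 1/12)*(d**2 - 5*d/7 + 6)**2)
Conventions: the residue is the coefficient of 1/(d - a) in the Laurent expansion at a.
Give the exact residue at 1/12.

At the order-1 pole 1/12 set g(d) = (d - (1/12))*f(d) = -2/(3*(d**2 - 5*d/7 + 6)**2).
Simple pole: residue = g(a) at a = 1/12, which is -677376/35940025.

The residue is -677376/35940025.


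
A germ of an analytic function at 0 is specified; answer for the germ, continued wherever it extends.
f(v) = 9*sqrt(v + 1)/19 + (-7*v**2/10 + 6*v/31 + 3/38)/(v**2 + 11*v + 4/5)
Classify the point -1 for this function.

The point is an algebraic (square-root) branch point.

The term (9/19)*sqrt(1 - v/(-1)) has argument 1 - -1/(-1) = 0 at -1: a square-root (algebraic, two-sheeted) branch point; the remaining terms are analytic or single-valued there.


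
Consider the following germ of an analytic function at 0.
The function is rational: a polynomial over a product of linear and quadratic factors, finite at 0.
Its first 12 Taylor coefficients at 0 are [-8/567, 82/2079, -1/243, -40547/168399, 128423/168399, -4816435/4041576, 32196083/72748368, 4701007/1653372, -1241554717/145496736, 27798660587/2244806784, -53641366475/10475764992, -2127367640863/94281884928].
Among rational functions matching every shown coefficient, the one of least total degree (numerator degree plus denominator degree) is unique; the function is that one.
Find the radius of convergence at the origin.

The radius of convergence is (1/2)*sqrt(2).

No rational of total degree below 10 reproduces all 12 coefficients; solving the [1/9] Pade equations on them gives f(v) = (34*v/33 + 8/21)/((v - 6)**3*(v**2 + v + 1/2)**3), whose expansion matches every shown term.
Denominator factor (v - 6)^3: pole of order 3 at 6, modulus 6.
Denominator factor (v**2 + v + 1/2)^3: discriminant -1, complex-conjugate roots (-1/2) + (1/2)*i and (-1/2) - (1/2)*i; poles of order 3, moduli (1/2)*sqrt(2) and (1/2)*sqrt(2).
The radius of convergence is the smallest modulus among the singular points: (1/2)*sqrt(2).


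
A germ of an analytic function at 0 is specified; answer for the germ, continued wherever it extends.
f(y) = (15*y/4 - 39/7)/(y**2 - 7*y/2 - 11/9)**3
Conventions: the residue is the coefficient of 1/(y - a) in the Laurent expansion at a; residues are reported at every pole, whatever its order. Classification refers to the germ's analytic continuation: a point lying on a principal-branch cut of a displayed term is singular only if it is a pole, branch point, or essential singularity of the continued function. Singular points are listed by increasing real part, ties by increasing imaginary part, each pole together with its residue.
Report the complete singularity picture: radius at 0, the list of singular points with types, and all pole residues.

Radius of convergence at 0: -7/4 + (1/12)*sqrt(617).
At 7/4 - (1/12)*sqrt(617): a pole of order 3; residue -(323676/1644195791)*sqrt(617).
At 7/4 + (1/12)*sqrt(617): a pole of order 3; residue (323676/1644195791)*sqrt(617).

Denominator factor (y**2 - 7*y/2 - 11/9)^3: discriminant 617/36, real irrational roots 7/4 + (1/12)*sqrt(617) and 7/4 - (1/12)*sqrt(617); poles of order 3, moduli 7/4 + (1/12)*sqrt(617) and -7/4 + (1/12)*sqrt(617).
The radius of convergence is the smallest modulus among the singular points: -7/4 + (1/12)*sqrt(617).
The factor y**2 - 7*y/2 - 11/9 splits as (y - a)(y - a') with a = 7/4 - (1/12)*sqrt(617), a' = 7/4 + (1/12)*sqrt(617). At the order-3 pole a set g(y) = (y - a)^3*f(y) = [15*y/4 - 39/7] / (y - a')^3.
Order-3 pole: residue = g''(a)/2; g''(7/4 - (1/12)*sqrt(617)) = -(647352/1644195791)*sqrt(617), so the residue is -(323676/1644195791)*sqrt(617).
The factor y**2 - 7*y/2 - 11/9 splits as (y - a)(y - a') with a = 7/4 + (1/12)*sqrt(617), a' = 7/4 - (1/12)*sqrt(617). At the order-3 pole a set g(y) = (y - a)^3*f(y) = [15*y/4 - 39/7] / (y - a')^3.
Order-3 pole: residue = g''(a)/2; g''(7/4 + (1/12)*sqrt(617)) = (647352/1644195791)*sqrt(617), so the residue is (323676/1644195791)*sqrt(617).
List the singular points by increasing real part (a conjugate pair: the negative imaginary part first).


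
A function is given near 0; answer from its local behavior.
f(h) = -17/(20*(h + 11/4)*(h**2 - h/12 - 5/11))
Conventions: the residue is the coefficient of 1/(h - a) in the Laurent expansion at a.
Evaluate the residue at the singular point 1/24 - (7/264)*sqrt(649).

The residue is 561/9685 + (37587/3999905)*sqrt(649).

The factor h**2 - h/12 - 5/11 splits as (h - a)(h - a') with a = 1/24 - (7/264)*sqrt(649), a' = 1/24 + (7/264)*sqrt(649). At the order-1 pole a set g(h) = (h - a)*f(h) = [-17/(20*(h + 11/4))] / (h - a').
Simple pole: residue = g(a) at a = 1/24 - (7/264)*sqrt(649), which is 561/9685 + (37587/3999905)*sqrt(649).


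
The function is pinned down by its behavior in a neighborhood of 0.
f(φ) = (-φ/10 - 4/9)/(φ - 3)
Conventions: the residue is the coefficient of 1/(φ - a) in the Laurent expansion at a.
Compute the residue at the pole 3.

At the order-1 pole 3 set g(φ) = (φ - (3))*f(φ) = -φ/10 - 4/9.
Simple pole: residue = g(a) at a = 3, which is -67/90.

The residue is -67/90.


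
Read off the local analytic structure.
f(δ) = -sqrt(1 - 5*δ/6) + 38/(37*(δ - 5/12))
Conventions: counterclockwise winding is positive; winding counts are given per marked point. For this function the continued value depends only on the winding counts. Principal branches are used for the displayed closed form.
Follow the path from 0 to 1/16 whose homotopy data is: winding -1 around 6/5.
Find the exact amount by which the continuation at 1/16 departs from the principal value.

The rational part is single-valued and drops out of the difference; each branch term changes only by its own monodromy.
(-1)*sqrt(1 - δ/(6/5)): winding -1 is odd, the square root flips sign, contributing -2*(-1)*sqrt(1 - (1/16)/(6/5)) = -2*(-1)*sqrt(91/96) = (1/12)*sqrt(546).
Summing the contributions at δ = 1/16 gives (1/12)*sqrt(546).

Continued minus principal equals (1/12)*sqrt(546).
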